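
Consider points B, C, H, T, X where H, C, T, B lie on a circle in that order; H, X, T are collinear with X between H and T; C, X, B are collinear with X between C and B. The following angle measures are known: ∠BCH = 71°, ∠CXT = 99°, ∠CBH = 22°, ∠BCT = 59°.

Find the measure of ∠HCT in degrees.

1. ∠CXH = 81°  [linear pair at X on HT]
2. ∠CTH = 22°  [△CXT]
3. ∠CHT = 28°  [△HXC]
4. ∠HCT = 130°  [△HCT]

∠HCT = 130°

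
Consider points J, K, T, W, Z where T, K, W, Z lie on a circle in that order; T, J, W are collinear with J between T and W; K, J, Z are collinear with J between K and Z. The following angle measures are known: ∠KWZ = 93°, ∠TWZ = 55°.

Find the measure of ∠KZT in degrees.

∠KZT = 38°

1. ∠KTZ = 87°  [cyclic TKWZ, opposite ∠T+∠W]
2. ∠TKZ = 55°  [same arc TZ]
3. ∠KZT = 38°  [△TKZ]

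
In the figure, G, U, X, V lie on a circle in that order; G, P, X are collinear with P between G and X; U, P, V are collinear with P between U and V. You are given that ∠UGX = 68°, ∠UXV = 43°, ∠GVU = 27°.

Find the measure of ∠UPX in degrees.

∠UPX = 84°

1. ∠UVX = 68°  [same arc UX]
2. ∠VUX = 69°  [△UXV]
3. ∠GXU = 27°  [same arc GU]
4. ∠UPX = 84°  [△UPX]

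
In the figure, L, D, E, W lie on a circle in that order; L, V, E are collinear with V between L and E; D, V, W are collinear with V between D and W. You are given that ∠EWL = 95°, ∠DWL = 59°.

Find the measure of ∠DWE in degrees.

1. ∠EDL = 85°  [cyclic LDEW, opposite ∠D+∠W]
2. ∠DEL = 59°  [same arc LD]
3. ∠DLE = 36°  [△LDE]
4. ∠DWE = 36°  [same arc DE]

∠DWE = 36°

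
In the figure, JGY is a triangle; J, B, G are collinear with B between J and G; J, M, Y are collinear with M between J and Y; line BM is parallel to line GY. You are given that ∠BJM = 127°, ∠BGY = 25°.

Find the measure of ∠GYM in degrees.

∠GYM = 28°

1. ∠GJY = 127°  [B on JG, M on JY]
2. ∠JGY = 25°  [B on ray GJ]
3. ∠GYJ = 28°  [△JGY]
4. ∠GYM = 28°  [M on ray YJ]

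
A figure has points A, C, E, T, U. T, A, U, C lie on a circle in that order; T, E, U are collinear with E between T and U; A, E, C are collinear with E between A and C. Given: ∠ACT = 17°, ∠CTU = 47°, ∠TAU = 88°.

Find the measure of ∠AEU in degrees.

1. ∠AUT = 17°  [same arc TA]
2. ∠CAU = 47°  [same arc UC]
3. ∠AEU = 116°  [△AEU]

∠AEU = 116°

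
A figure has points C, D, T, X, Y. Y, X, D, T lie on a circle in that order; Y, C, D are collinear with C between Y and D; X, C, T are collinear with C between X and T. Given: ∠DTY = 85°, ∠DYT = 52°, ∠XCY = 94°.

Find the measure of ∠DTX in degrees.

∠DTX = 43°

1. ∠TDY = 43°  [△YDT]
2. ∠DCT = 94°  [vertical angles at C]
3. ∠DTX = 43°  [△DCT]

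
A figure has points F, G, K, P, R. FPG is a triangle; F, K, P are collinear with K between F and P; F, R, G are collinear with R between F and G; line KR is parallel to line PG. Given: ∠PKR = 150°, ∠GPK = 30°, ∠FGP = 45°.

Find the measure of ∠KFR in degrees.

∠KFR = 105°

1. ∠FKR = 30°  [linear pair at K on FP]
2. ∠FRK = 45°  [KR∥PG, corresponding at R]
3. ∠KFR = 105°  [△FKR]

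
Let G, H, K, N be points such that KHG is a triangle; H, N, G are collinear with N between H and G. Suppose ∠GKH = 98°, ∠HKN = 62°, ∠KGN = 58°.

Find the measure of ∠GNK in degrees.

1. ∠HGK = 58°  [N on ray GH]
2. ∠GHK = 24°  [△KHG]
3. ∠KHN = 24°  [N on ray HG]
4. ∠HNK = 94°  [△KHN]
5. ∠GNK = 86°  [linear pair at N on HG]

∠GNK = 86°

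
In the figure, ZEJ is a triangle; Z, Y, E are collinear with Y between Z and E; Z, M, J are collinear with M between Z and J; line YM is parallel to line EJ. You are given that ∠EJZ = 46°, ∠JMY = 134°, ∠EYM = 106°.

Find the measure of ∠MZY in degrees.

1. ∠YMZ = 46°  [YM∥EJ, corresponding at M]
2. ∠MYZ = 74°  [linear pair at Y on ZE]
3. ∠MZY = 60°  [△ZYM]

∠MZY = 60°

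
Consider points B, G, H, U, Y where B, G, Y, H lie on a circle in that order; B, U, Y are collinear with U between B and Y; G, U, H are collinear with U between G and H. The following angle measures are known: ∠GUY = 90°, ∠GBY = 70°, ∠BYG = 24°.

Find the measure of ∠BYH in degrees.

∠BYH = 20°

1. ∠BUH = 90°  [vertical angles at U]
2. ∠GHY = 70°  [same arc GY]
3. ∠HUY = 90°  [linear pair at U on BY]
4. ∠BYH = 20°  [△YUH]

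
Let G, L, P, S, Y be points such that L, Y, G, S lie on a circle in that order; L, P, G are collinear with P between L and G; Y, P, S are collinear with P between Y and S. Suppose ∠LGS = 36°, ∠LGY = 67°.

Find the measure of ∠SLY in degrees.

∠SLY = 77°

1. ∠LYS = 36°  [same arc LS]
2. ∠LSY = 67°  [same arc LY]
3. ∠SLY = 77°  [△LYS]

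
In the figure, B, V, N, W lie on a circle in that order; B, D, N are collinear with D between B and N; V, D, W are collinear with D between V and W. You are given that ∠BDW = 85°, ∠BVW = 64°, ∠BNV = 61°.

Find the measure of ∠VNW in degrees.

1. ∠NDV = 85°  [vertical angles at D]
2. ∠NDW = 95°  [linear pair at D on BN]
3. ∠BNW = 64°  [same arc BW]
4. ∠NVW = 34°  [△VDN]
5. ∠NWV = 21°  [△NDW]
6. ∠VNW = 125°  [△VNW]

∠VNW = 125°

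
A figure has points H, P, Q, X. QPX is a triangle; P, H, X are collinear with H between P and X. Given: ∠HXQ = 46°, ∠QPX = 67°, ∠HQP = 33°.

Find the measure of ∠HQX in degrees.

∠HQX = 34°

1. ∠HPQ = 67°  [H on ray PX]
2. ∠PHQ = 80°  [△QPH]
3. ∠QHX = 100°  [linear pair at H on PX]
4. ∠HQX = 34°  [△QHX]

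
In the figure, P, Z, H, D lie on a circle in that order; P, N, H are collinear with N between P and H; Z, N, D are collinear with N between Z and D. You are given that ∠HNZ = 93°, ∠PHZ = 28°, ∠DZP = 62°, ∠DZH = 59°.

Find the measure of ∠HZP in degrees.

1. ∠PNZ = 87°  [linear pair at N on PH]
2. ∠HPZ = 31°  [△PNZ]
3. ∠HZP = 121°  [△PZH]

∠HZP = 121°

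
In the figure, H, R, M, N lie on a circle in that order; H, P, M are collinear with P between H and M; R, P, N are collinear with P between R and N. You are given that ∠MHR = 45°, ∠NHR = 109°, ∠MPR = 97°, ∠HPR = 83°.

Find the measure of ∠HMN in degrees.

1. ∠MNR = 45°  [same arc RM]
2. ∠MPN = 83°  [vertical angles at P]
3. ∠HMN = 52°  [△MPN]

∠HMN = 52°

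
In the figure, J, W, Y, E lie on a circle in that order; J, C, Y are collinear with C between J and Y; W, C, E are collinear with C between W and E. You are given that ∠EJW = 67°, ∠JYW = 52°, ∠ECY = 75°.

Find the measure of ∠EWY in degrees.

∠EWY = 23°

1. ∠JEW = 52°  [same arc JW]
2. ∠ECJ = 105°  [linear pair at C on JY]
3. ∠EJY = 23°  [△JCE]
4. ∠EWY = 23°  [same arc YE]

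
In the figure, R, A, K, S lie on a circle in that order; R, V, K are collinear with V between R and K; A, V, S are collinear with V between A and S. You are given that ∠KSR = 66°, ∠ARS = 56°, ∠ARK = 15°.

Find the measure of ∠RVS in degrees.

1. ∠KAR = 114°  [cyclic RAKS, opposite ∠A+∠S]
2. ∠AKS = 124°  [cyclic RAKS, opposite ∠R+∠K]
3. ∠ASK = 15°  [same arc AK]
4. ∠AKR = 51°  [△RAK]
5. ∠KAS = 41°  [△AKS]
6. ∠ASR = 51°  [same arc RA]
7. ∠KRS = 41°  [same arc KS]
8. ∠RVS = 88°  [△RVS]

∠RVS = 88°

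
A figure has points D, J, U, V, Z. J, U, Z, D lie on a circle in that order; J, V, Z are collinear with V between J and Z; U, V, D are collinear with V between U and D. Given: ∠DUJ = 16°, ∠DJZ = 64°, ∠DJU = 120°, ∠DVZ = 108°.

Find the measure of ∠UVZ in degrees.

∠UVZ = 72°

1. ∠JDU = 44°  [△JUD]
2. ∠DUZ = 64°  [same arc ZD]
3. ∠JZU = 44°  [same arc JU]
4. ∠UVZ = 72°  [△UVZ]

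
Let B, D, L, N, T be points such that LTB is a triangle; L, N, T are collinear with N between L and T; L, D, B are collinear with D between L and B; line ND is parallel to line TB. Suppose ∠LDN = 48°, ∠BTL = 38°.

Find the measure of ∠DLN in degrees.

1. ∠LBT = 48°  [ND∥TB, corresponding at D]
2. ∠BLT = 94°  [△LTB]
3. ∠DLN = 94°  [N on LT, D on LB]

∠DLN = 94°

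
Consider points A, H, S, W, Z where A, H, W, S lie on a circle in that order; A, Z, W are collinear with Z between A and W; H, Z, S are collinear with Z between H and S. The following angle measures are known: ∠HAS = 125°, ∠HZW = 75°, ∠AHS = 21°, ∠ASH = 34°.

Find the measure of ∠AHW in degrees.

1. ∠AZH = 105°  [linear pair at Z on AW]
2. ∠HAW = 54°  [△AZH]
3. ∠AWH = 34°  [same arc AH]
4. ∠AHW = 92°  [△AHW]

∠AHW = 92°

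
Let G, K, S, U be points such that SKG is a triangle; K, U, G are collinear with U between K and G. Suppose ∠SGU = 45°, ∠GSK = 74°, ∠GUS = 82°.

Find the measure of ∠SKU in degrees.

1. ∠KGS = 45°  [U on ray GK]
2. ∠GKS = 61°  [△SKG]
3. ∠SKU = 61°  [U on ray KG]

∠SKU = 61°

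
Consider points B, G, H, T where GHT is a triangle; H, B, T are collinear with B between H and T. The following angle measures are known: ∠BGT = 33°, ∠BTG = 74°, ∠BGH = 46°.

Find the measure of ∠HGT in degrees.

1. ∠GBT = 73°  [△GBT]
2. ∠GTH = 74°  [B on ray TH]
3. ∠GBH = 107°  [linear pair at B on HT]
4. ∠BHG = 27°  [△GHB]
5. ∠GHT = 27°  [B on ray HT]
6. ∠HGT = 79°  [△GHT]

∠HGT = 79°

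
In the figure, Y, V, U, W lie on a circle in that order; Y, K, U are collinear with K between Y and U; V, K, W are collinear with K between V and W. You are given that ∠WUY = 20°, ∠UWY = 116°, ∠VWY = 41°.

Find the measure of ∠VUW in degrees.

1. ∠WVY = 20°  [same arc YW]
2. ∠VYW = 119°  [△YVW]
3. ∠VUW = 61°  [cyclic YVUW, opposite ∠Y+∠U]

∠VUW = 61°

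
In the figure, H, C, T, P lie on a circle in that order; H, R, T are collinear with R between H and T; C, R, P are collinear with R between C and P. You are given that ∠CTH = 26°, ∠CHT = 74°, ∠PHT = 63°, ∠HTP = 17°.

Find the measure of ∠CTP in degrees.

∠CTP = 43°

1. ∠CPT = 74°  [same arc CT]
2. ∠PCT = 63°  [same arc TP]
3. ∠CTP = 43°  [△CTP]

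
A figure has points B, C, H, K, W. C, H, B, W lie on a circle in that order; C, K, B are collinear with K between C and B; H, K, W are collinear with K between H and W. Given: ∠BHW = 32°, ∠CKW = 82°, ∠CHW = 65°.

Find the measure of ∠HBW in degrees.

∠HBW = 131°

1. ∠BCW = 32°  [same arc BW]
2. ∠CWH = 66°  [△CKW]
3. ∠HCW = 49°  [△CHW]
4. ∠HBW = 131°  [cyclic CHBW, opposite ∠C+∠B]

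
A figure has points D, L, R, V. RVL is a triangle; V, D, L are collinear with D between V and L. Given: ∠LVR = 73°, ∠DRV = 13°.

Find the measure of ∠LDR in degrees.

∠LDR = 86°

1. ∠DVR = 73°  [D on ray VL]
2. ∠RDV = 94°  [△RVD]
3. ∠LDR = 86°  [linear pair at D on VL]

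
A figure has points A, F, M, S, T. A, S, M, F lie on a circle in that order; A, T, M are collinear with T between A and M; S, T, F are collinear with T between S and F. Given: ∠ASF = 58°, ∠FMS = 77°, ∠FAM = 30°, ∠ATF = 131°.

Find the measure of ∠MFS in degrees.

1. ∠AMF = 58°  [same arc AF]
2. ∠FTM = 49°  [linear pair at T on AM]
3. ∠MFS = 73°  [△MTF]

∠MFS = 73°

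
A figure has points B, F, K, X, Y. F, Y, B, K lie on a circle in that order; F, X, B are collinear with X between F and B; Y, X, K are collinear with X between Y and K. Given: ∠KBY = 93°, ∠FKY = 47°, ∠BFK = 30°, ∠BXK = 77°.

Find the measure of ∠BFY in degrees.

∠BFY = 57°

1. ∠KFY = 87°  [cyclic FYBK, opposite ∠F+∠B]
2. ∠FYK = 46°  [△FYK]
3. ∠FXY = 77°  [vertical angles at X]
4. ∠BFY = 57°  [△FXY]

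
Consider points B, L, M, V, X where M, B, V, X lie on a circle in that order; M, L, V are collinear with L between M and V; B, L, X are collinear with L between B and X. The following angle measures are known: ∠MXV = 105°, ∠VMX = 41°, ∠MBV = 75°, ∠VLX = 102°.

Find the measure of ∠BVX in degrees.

∠BVX = 95°

1. ∠MVX = 34°  [△MVX]
2. ∠VBX = 41°  [same arc VX]
3. ∠BXV = 44°  [△VLX]
4. ∠BVX = 95°  [△BVX]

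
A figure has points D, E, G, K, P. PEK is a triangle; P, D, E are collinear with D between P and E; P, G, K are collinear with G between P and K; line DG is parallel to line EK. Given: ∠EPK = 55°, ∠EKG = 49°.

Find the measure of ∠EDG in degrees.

1. ∠EKP = 49°  [G on ray KP]
2. ∠KEP = 76°  [△PEK]
3. ∠GDP = 76°  [DG∥EK, corresponding at D]
4. ∠EDG = 104°  [linear pair at D on PE]

∠EDG = 104°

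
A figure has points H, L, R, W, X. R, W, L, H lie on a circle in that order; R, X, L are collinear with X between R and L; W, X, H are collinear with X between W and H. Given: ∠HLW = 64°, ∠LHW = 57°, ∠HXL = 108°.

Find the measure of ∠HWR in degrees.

1. ∠LRW = 57°  [same arc WL]
2. ∠RXW = 108°  [vertical angles at X]
3. ∠HWR = 15°  [△RXW]

∠HWR = 15°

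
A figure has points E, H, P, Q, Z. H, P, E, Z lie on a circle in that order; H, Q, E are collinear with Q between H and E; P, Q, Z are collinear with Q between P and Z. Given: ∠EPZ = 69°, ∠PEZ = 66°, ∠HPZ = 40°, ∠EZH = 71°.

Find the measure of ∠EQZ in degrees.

1. ∠EZP = 45°  [△PEZ]
2. ∠HEZ = 40°  [same arc HZ]
3. ∠EQZ = 95°  [△EQZ]

∠EQZ = 95°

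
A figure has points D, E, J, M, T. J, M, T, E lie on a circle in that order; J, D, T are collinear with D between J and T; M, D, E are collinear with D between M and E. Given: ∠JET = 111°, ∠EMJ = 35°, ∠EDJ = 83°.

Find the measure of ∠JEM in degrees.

∠JEM = 63°

1. ∠ETJ = 35°  [same arc JE]
2. ∠EJT = 34°  [△JTE]
3. ∠JEM = 63°  [△JDE]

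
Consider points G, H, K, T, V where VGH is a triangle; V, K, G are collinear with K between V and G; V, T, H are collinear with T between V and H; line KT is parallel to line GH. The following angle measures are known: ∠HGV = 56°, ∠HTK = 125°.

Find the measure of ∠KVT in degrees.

1. ∠TKV = 56°  [KT∥GH, corresponding at K]
2. ∠KTV = 55°  [linear pair at T on VH]
3. ∠KVT = 69°  [△VKT]

∠KVT = 69°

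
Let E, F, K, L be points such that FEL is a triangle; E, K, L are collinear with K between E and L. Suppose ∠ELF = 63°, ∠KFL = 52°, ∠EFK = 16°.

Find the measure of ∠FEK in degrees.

1. ∠FLK = 63°  [K on ray LE]
2. ∠FKL = 65°  [△FKL]
3. ∠EKF = 115°  [linear pair at K on EL]
4. ∠FEK = 49°  [△FEK]

∠FEK = 49°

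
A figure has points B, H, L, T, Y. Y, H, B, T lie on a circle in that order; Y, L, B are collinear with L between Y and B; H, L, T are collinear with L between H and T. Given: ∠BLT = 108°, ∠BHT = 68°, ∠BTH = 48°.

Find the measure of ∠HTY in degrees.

∠HTY = 40°

1. ∠TLY = 72°  [linear pair at L on YB]
2. ∠BYT = 68°  [same arc BT]
3. ∠HTY = 40°  [△YLT]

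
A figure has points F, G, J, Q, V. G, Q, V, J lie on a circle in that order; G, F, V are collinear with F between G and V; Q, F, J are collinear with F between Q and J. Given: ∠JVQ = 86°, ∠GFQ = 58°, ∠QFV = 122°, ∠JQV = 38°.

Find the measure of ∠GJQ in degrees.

1. ∠GFJ = 122°  [vertical angles at F]
2. ∠JGV = 38°  [same arc VJ]
3. ∠GJQ = 20°  [△GFJ]

∠GJQ = 20°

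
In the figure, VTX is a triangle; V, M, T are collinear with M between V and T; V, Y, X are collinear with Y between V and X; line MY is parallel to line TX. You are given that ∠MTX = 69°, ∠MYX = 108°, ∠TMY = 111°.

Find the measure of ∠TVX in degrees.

1. ∠MYV = 72°  [linear pair at Y on VX]
2. ∠VMY = 69°  [linear pair at M on VT]
3. ∠MVY = 39°  [△VMY]
4. ∠TVX = 39°  [M on VT, Y on VX]

∠TVX = 39°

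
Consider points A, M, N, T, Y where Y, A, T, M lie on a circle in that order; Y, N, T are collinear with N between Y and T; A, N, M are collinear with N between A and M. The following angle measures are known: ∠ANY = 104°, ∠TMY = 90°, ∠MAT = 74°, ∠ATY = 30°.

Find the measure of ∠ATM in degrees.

∠ATM = 46°

1. ∠TAY = 90°  [cyclic YATM, opposite ∠A+∠M]
2. ∠AYT = 60°  [△YAT]
3. ∠AMT = 60°  [same arc AT]
4. ∠ATM = 46°  [△ATM]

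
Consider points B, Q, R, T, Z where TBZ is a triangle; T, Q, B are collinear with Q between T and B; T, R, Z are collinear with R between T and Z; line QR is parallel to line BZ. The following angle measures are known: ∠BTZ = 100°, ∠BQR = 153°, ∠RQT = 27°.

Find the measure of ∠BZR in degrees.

∠BZR = 53°

1. ∠QTR = 100°  [Q on TB, R on TZ]
2. ∠QRT = 53°  [△TQR]
3. ∠QRZ = 127°  [linear pair at R on TZ]
4. ∠BZR = 53°  [QR∥BZ, co-interior at Z–R]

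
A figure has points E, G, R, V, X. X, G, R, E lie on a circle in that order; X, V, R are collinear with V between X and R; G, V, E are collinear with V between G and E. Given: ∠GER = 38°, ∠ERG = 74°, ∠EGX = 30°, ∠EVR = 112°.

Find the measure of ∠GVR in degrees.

∠GVR = 68°

1. ∠GXR = 38°  [same arc GR]
2. ∠GVX = 112°  [△XVG]
3. ∠GVR = 68°  [linear pair at V on XR]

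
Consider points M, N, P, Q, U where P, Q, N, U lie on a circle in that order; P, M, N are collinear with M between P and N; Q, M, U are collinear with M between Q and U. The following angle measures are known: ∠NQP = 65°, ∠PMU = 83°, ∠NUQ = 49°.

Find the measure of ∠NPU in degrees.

1. ∠NUP = 115°  [cyclic PQNU, opposite ∠Q+∠U]
2. ∠NMU = 97°  [linear pair at M on PN]
3. ∠PNU = 34°  [△NMU]
4. ∠NPU = 31°  [△PNU]

∠NPU = 31°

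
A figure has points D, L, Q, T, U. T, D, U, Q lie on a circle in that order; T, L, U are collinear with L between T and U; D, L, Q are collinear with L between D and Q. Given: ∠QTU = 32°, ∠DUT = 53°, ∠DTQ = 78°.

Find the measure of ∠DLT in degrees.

1. ∠QDU = 32°  [same arc UQ]
2. ∠DLU = 95°  [△DLU]
3. ∠DLT = 85°  [linear pair at L on TU]

∠DLT = 85°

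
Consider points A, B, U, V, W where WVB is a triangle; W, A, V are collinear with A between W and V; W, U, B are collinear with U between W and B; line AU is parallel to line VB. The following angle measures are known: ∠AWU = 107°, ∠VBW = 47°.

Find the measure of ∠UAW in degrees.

1. ∠BWV = 107°  [A on WV, U on WB]
2. ∠BVW = 26°  [△WVB]
3. ∠UAW = 26°  [AU∥VB, corresponding at A]

∠UAW = 26°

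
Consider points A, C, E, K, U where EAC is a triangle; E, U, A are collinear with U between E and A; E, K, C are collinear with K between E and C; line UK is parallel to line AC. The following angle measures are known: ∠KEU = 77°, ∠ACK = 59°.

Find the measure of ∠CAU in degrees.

∠CAU = 44°

1. ∠AEC = 77°  [U on EA, K on EC]
2. ∠ACE = 59°  [K on ray CE]
3. ∠CAE = 44°  [△EAC]
4. ∠CAU = 44°  [U on ray AE]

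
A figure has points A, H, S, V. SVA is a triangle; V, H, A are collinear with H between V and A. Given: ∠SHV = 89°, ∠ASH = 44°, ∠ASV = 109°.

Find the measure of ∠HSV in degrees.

1. ∠AHS = 91°  [linear pair at H on VA]
2. ∠HAS = 45°  [△SHA]
3. ∠SAV = 45°  [H on ray AV]
4. ∠AVS = 26°  [△SVA]
5. ∠HVS = 26°  [H on ray VA]
6. ∠HSV = 65°  [△SVH]

∠HSV = 65°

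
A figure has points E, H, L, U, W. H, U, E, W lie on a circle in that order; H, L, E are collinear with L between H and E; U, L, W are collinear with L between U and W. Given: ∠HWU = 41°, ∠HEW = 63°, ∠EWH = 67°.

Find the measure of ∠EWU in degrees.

1. ∠HEU = 41°  [same arc HU]
2. ∠EUH = 113°  [cyclic HUEW, opposite ∠U+∠W]
3. ∠EHU = 26°  [△HUE]
4. ∠EWU = 26°  [same arc UE]

∠EWU = 26°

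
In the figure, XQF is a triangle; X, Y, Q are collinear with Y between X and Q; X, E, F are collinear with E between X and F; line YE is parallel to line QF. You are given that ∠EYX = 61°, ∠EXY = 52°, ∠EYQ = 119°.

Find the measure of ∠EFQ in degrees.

∠EFQ = 67°

1. ∠XEY = 67°  [△XYE]
2. ∠FEY = 113°  [linear pair at E on XF]
3. ∠EFQ = 67°  [YE∥QF, co-interior at F–E]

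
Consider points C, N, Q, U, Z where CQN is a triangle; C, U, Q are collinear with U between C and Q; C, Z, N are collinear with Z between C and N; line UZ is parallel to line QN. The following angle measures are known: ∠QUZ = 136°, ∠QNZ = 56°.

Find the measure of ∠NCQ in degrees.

∠NCQ = 80°

1. ∠CUZ = 44°  [linear pair at U on CQ]
2. ∠CNQ = 56°  [Z on ray NC]
3. ∠CQN = 44°  [UZ∥QN, corresponding at U]
4. ∠NCQ = 80°  [△CQN]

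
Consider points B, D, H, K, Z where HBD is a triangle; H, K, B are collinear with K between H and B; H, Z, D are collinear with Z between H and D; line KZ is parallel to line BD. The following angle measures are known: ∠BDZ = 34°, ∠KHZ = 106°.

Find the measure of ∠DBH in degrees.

∠DBH = 40°

1. ∠BDH = 34°  [Z on ray DH]
2. ∠BHD = 106°  [K on HB, Z on HD]
3. ∠DBH = 40°  [△HBD]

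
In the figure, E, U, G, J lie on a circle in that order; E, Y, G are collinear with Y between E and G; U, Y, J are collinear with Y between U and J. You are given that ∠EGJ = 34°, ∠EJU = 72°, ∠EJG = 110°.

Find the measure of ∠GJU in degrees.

1. ∠EUJ = 34°  [same arc EJ]
2. ∠GEJ = 36°  [△EGJ]
3. ∠JEU = 74°  [△EUJ]
4. ∠GUJ = 36°  [same arc GJ]
5. ∠JGU = 106°  [cyclic EUGJ, opposite ∠E+∠G]
6. ∠GJU = 38°  [△UGJ]

∠GJU = 38°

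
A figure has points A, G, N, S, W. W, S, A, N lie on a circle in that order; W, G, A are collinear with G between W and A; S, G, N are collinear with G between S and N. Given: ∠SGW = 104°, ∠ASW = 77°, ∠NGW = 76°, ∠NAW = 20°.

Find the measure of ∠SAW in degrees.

∠SAW = 47°

1. ∠NSW = 20°  [same arc WN]
2. ∠AWS = 56°  [△WGS]
3. ∠SAW = 47°  [△WSA]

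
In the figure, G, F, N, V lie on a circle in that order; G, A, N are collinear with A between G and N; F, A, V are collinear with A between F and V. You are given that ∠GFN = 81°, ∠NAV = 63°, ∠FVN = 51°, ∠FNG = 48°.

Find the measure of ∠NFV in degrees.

∠NFV = 15°

1. ∠GVN = 99°  [cyclic GFNV, opposite ∠F+∠V]
2. ∠GNV = 66°  [△NAV]
3. ∠NGV = 15°  [△GNV]
4. ∠NFV = 15°  [same arc NV]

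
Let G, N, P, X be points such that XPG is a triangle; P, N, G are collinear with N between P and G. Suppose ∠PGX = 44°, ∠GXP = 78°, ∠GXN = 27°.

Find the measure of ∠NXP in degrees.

1. ∠GPX = 58°  [△XPG]
2. ∠NGX = 44°  [N on ray GP]
3. ∠GNX = 109°  [△XNG]
4. ∠NPX = 58°  [N on ray PG]
5. ∠PNX = 71°  [linear pair at N on PG]
6. ∠NXP = 51°  [△XPN]

∠NXP = 51°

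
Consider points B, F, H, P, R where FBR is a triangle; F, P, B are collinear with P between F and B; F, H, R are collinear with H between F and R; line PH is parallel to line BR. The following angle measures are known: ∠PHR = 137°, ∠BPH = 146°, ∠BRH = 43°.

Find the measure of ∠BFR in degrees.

1. ∠FPH = 34°  [linear pair at P on FB]
2. ∠BRF = 43°  [H on ray RF]
3. ∠FBR = 34°  [PH∥BR, corresponding at P]
4. ∠BFR = 103°  [△FBR]

∠BFR = 103°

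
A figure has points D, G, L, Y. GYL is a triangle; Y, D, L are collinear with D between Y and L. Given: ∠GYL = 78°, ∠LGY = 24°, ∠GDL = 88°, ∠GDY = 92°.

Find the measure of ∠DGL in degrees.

∠DGL = 14°

1. ∠GLY = 78°  [△GYL]
2. ∠DLG = 78°  [D on ray LY]
3. ∠DGL = 14°  [△GDL]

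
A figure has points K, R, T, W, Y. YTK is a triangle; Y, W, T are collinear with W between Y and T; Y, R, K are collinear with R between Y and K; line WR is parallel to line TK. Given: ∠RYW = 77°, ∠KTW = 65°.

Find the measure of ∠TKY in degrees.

1. ∠KYT = 77°  [W on YT, R on YK]
2. ∠KTY = 65°  [W on ray TY]
3. ∠TKY = 38°  [△YTK]

∠TKY = 38°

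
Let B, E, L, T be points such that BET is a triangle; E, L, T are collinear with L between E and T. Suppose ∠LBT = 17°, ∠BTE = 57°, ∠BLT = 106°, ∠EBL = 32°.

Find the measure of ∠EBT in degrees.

1. ∠BLE = 74°  [linear pair at L on ET]
2. ∠BEL = 74°  [△BEL]
3. ∠BET = 74°  [L on ray ET]
4. ∠EBT = 49°  [△BET]

∠EBT = 49°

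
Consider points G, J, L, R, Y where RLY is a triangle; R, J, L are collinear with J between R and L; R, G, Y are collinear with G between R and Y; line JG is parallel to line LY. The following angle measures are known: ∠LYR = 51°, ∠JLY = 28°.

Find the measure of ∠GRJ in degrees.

1. ∠RLY = 28°  [J on ray LR]
2. ∠LRY = 101°  [△RLY]
3. ∠GRJ = 101°  [J on RL, G on RY]

∠GRJ = 101°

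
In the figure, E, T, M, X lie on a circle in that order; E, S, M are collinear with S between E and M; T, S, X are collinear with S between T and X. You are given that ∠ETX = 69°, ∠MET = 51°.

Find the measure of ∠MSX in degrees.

∠MSX = 60°

1. ∠EMX = 69°  [same arc EX]
2. ∠MXT = 51°  [same arc TM]
3. ∠MSX = 60°  [△MSX]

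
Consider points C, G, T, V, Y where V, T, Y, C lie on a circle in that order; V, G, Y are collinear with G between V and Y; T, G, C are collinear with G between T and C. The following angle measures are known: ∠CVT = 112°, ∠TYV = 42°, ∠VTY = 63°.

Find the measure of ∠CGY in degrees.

1. ∠TCV = 42°  [same arc VT]
2. ∠TVY = 75°  [△VTY]
3. ∠CTV = 26°  [△VTC]
4. ∠TCY = 75°  [same arc TY]
5. ∠CYV = 26°  [same arc VC]
6. ∠CGY = 79°  [△YGC]

∠CGY = 79°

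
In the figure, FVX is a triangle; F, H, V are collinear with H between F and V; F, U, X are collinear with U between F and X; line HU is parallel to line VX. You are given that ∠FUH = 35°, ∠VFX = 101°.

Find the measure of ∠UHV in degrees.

1. ∠FXV = 35°  [HU∥VX, corresponding at U]
2. ∠FVX = 44°  [△FVX]
3. ∠FHU = 44°  [HU∥VX, corresponding at H]
4. ∠UHV = 136°  [linear pair at H on FV]

∠UHV = 136°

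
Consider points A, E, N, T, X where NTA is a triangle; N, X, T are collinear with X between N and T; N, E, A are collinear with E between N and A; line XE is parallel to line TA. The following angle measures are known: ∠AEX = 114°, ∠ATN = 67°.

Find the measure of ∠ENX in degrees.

1. ∠NEX = 66°  [linear pair at E on NA]
2. ∠EXN = 67°  [XE∥TA, corresponding at X]
3. ∠ENX = 47°  [△NXE]

∠ENX = 47°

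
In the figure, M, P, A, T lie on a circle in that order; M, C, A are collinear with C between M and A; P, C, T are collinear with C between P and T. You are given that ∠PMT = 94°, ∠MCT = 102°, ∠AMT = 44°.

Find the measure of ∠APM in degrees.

1. ∠PAT = 86°  [cyclic MPAT, opposite ∠M+∠A]
2. ∠ACP = 102°  [vertical angles at C]
3. ∠APT = 44°  [same arc AT]
4. ∠ATP = 50°  [△PAT]
5. ∠MAP = 34°  [△PCA]
6. ∠AMP = 50°  [same arc PA]
7. ∠APM = 96°  [△MPA]

∠APM = 96°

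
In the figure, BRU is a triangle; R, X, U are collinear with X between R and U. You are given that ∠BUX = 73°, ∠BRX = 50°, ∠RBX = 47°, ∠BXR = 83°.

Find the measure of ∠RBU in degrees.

∠RBU = 57°

1. ∠BUR = 73°  [X on ray UR]
2. ∠BRU = 50°  [X on ray RU]
3. ∠RBU = 57°  [△BRU]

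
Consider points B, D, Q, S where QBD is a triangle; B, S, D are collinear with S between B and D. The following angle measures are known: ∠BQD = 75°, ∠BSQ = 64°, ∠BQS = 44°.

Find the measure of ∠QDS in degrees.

∠QDS = 33°

1. ∠QBS = 72°  [△QBS]
2. ∠DBQ = 72°  [S on ray BD]
3. ∠BDQ = 33°  [△QBD]
4. ∠QDS = 33°  [S on ray DB]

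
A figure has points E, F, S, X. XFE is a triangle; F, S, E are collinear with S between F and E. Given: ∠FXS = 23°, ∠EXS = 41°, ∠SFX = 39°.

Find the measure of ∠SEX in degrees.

1. ∠FSX = 118°  [△XFS]
2. ∠ESX = 62°  [linear pair at S on FE]
3. ∠SEX = 77°  [△XSE]

∠SEX = 77°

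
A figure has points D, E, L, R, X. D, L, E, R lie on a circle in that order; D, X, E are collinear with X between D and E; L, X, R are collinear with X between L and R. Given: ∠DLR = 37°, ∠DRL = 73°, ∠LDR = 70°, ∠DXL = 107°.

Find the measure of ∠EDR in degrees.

∠EDR = 34°

1. ∠DEL = 73°  [same arc DL]
2. ∠EXL = 73°  [linear pair at X on DE]
3. ∠ELR = 34°  [△LXE]
4. ∠EDR = 34°  [same arc ER]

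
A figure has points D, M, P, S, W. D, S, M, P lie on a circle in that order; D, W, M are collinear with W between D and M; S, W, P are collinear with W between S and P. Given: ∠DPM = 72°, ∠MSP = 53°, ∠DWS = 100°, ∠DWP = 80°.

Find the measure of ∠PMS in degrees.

∠PMS = 102°

1. ∠MDP = 53°  [same arc MP]
2. ∠MWP = 100°  [vertical angles at W]
3. ∠DMP = 55°  [△DMP]
4. ∠MPS = 25°  [△MWP]
5. ∠PMS = 102°  [△SMP]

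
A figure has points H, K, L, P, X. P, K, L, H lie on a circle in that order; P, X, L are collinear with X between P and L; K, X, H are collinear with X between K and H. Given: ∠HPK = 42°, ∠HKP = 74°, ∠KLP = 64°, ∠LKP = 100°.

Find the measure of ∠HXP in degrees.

1. ∠KHP = 64°  [△PKH]
2. ∠HLP = 74°  [same arc PH]
3. ∠LHP = 80°  [cyclic PKLH, opposite ∠K+∠H]
4. ∠HPL = 26°  [△PLH]
5. ∠HXP = 90°  [△PXH]

∠HXP = 90°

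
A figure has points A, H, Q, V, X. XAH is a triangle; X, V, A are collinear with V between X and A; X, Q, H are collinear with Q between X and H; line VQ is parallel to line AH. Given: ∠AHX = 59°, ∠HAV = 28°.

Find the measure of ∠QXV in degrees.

∠QXV = 93°

1. ∠HAX = 28°  [V on ray AX]
2. ∠AXH = 93°  [△XAH]
3. ∠QXV = 93°  [V on XA, Q on XH]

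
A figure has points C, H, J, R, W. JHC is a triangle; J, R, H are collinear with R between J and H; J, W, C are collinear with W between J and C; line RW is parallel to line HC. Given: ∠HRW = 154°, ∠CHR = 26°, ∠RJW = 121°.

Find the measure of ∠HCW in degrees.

1. ∠CHJ = 26°  [R on ray HJ]
2. ∠CJH = 121°  [R on JH, W on JC]
3. ∠HCJ = 33°  [△JHC]
4. ∠HCW = 33°  [W on ray CJ]

∠HCW = 33°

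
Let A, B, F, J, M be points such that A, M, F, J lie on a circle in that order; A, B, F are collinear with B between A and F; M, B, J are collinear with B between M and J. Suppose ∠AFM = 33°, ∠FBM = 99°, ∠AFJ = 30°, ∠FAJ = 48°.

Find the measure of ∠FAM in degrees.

∠FAM = 69°

1. ∠ABM = 81°  [linear pair at B on AF]
2. ∠AMJ = 30°  [same arc AJ]
3. ∠FAM = 69°  [△ABM]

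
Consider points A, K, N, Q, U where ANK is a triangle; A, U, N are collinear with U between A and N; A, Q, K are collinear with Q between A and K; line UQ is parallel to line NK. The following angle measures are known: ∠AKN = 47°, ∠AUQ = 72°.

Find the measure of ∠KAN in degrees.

1. ∠AQU = 47°  [UQ∥NK, corresponding at Q]
2. ∠QAU = 61°  [△AUQ]
3. ∠KAN = 61°  [U on AN, Q on AK]

∠KAN = 61°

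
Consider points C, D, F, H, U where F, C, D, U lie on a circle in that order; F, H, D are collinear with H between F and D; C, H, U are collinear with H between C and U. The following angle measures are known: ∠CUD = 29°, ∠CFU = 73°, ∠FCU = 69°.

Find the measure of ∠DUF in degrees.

∠DUF = 67°

1. ∠CDU = 107°  [cyclic FCDU, opposite ∠F+∠D]
2. ∠FDU = 69°  [same arc FU]
3. ∠DCU = 44°  [△CDU]
4. ∠DFU = 44°  [same arc DU]
5. ∠DUF = 67°  [△FDU]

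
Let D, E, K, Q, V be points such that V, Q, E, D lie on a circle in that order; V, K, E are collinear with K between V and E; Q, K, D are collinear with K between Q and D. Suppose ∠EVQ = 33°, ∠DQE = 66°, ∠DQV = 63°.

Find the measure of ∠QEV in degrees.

1. ∠QKV = 84°  [△VKQ]
2. ∠EKQ = 96°  [linear pair at K on VE]
3. ∠QEV = 18°  [△QKE]

∠QEV = 18°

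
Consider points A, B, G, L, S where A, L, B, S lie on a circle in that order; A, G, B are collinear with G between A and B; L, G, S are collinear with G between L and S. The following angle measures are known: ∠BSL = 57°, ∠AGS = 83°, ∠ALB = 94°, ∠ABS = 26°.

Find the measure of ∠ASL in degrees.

∠ASL = 29°

1. ∠BAL = 57°  [same arc LB]
2. ∠ABL = 29°  [△ALB]
3. ∠ASL = 29°  [same arc AL]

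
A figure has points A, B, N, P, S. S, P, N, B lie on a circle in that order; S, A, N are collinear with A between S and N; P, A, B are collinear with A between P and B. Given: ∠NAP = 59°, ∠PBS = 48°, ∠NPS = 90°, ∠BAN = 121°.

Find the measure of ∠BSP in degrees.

1. ∠PAS = 121°  [linear pair at A on SN]
2. ∠PNS = 48°  [same arc SP]
3. ∠NSP = 42°  [△SPN]
4. ∠BPS = 17°  [△SAP]
5. ∠BSP = 115°  [△SPB]

∠BSP = 115°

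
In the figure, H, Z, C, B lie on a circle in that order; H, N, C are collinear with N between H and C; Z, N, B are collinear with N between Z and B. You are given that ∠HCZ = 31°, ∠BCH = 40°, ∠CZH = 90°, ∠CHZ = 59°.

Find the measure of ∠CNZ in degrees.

1. ∠BZH = 40°  [same arc HB]
2. ∠HNZ = 81°  [△HNZ]
3. ∠CNZ = 99°  [linear pair at N on HC]

∠CNZ = 99°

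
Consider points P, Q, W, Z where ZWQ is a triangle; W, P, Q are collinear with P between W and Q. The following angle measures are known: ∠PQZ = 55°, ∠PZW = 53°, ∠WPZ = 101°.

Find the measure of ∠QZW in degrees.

∠QZW = 99°

1. ∠WQZ = 55°  [P on ray QW]
2. ∠PWZ = 26°  [△ZWP]
3. ∠QWZ = 26°  [P on ray WQ]
4. ∠QZW = 99°  [△ZWQ]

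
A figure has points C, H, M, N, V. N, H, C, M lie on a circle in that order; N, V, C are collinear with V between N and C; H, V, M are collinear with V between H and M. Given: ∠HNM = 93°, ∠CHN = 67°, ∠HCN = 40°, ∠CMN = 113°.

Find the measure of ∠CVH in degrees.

∠CVH = 120°

1. ∠HCM = 87°  [cyclic NHCM, opposite ∠N+∠C]
2. ∠CNH = 73°  [△NHC]
3. ∠CMH = 73°  [same arc HC]
4. ∠CHM = 20°  [△HCM]
5. ∠CVH = 120°  [△HVC]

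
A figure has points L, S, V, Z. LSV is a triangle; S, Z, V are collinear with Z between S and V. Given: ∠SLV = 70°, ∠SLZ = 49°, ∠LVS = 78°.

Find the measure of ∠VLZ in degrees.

1. ∠LSV = 32°  [△LSV]
2. ∠LVZ = 78°  [Z on ray VS]
3. ∠LSZ = 32°  [Z on ray SV]
4. ∠LZS = 99°  [△LSZ]
5. ∠LZV = 81°  [linear pair at Z on SV]
6. ∠VLZ = 21°  [△LZV]

∠VLZ = 21°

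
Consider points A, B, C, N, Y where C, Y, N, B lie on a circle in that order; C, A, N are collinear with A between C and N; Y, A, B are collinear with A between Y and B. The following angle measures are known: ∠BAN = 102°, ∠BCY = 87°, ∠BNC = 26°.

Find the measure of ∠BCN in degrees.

∠BCN = 35°

1. ∠NBY = 52°  [△NAB]
2. ∠BNY = 93°  [cyclic CYNB, opposite ∠C+∠N]
3. ∠BYN = 35°  [△YNB]
4. ∠BCN = 35°  [same arc NB]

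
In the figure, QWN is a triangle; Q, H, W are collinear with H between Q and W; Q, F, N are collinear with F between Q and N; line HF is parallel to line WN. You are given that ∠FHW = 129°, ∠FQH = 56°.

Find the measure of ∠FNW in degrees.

∠FNW = 73°

1. ∠FHQ = 51°  [linear pair at H on QW]
2. ∠HFQ = 73°  [△QHF]
3. ∠HFN = 107°  [linear pair at F on QN]
4. ∠FNW = 73°  [HF∥WN, co-interior at N–F]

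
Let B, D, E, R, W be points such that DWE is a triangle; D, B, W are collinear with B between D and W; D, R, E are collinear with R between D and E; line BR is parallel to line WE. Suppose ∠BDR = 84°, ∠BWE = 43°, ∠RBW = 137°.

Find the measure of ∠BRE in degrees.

∠BRE = 127°

1. ∠DBR = 43°  [linear pair at B on DW]
2. ∠BRD = 53°  [△DBR]
3. ∠BRE = 127°  [linear pair at R on DE]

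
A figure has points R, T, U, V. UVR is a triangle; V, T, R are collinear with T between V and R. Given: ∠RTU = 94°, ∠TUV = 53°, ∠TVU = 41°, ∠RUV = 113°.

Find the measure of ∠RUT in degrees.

∠RUT = 60°

1. ∠RVU = 41°  [T on ray VR]
2. ∠URV = 26°  [△UVR]
3. ∠TRU = 26°  [T on ray RV]
4. ∠RUT = 60°  [△UTR]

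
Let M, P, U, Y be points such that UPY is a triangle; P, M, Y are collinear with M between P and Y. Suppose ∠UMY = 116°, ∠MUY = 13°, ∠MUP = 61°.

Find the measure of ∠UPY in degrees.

1. ∠PMU = 64°  [linear pair at M on PY]
2. ∠MPU = 55°  [△UPM]
3. ∠UPY = 55°  [M on ray PY]

∠UPY = 55°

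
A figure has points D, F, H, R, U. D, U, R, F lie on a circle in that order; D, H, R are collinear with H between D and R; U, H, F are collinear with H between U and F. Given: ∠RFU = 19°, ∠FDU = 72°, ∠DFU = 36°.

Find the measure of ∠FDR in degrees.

∠FDR = 53°

1. ∠FRU = 108°  [cyclic DURF, opposite ∠D+∠R]
2. ∠FUR = 53°  [△URF]
3. ∠FDR = 53°  [same arc RF]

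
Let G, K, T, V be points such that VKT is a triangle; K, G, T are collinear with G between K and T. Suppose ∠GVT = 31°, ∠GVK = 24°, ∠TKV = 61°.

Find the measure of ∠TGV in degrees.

1. ∠GKV = 61°  [G on ray KT]
2. ∠KGV = 95°  [△VKG]
3. ∠TGV = 85°  [linear pair at G on KT]

∠TGV = 85°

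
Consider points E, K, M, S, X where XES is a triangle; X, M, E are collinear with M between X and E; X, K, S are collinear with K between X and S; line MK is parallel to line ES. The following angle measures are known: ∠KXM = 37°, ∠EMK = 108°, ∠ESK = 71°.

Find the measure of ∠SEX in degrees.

∠SEX = 72°

1. ∠EXS = 37°  [M on XE, K on XS]
2. ∠ESX = 71°  [K on ray SX]
3. ∠SEX = 72°  [△XES]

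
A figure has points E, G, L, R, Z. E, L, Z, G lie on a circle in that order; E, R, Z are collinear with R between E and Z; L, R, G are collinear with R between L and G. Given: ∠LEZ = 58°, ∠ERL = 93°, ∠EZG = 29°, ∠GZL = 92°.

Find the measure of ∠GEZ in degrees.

1. ∠LGZ = 58°  [same arc LZ]
2. ∠GLZ = 30°  [△LZG]
3. ∠GEZ = 30°  [same arc ZG]

∠GEZ = 30°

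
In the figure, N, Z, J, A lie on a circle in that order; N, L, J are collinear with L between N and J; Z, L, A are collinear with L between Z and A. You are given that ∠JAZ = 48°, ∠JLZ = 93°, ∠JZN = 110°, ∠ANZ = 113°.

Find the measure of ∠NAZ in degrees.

∠NAZ = 22°

1. ∠JNZ = 48°  [same arc ZJ]
2. ∠NJZ = 22°  [△NZJ]
3. ∠NAZ = 22°  [same arc NZ]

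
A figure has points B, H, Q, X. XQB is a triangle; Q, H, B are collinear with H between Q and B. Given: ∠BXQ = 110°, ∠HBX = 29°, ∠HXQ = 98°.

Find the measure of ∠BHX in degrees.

1. ∠QBX = 29°  [H on ray BQ]
2. ∠BQX = 41°  [△XQB]
3. ∠HQX = 41°  [H on ray QB]
4. ∠QHX = 41°  [△XQH]
5. ∠BHX = 139°  [linear pair at H on QB]

∠BHX = 139°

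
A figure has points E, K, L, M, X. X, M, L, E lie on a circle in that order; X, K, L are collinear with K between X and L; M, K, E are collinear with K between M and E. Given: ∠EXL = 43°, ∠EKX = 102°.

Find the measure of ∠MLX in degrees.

∠MLX = 35°

1. ∠EML = 43°  [same arc LE]
2. ∠LKM = 102°  [vertical angles at K]
3. ∠MLX = 35°  [△MKL]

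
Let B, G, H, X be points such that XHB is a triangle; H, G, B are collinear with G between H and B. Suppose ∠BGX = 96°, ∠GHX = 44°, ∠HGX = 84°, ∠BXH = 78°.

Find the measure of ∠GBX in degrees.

∠GBX = 58°

1. ∠BHX = 44°  [G on ray HB]
2. ∠HBX = 58°  [△XHB]
3. ∠GBX = 58°  [G on ray BH]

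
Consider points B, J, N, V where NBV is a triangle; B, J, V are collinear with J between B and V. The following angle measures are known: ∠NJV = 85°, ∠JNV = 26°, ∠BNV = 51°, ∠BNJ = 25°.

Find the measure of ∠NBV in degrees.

1. ∠BJN = 95°  [linear pair at J on BV]
2. ∠JBN = 60°  [△NBJ]
3. ∠NBV = 60°  [J on ray BV]

∠NBV = 60°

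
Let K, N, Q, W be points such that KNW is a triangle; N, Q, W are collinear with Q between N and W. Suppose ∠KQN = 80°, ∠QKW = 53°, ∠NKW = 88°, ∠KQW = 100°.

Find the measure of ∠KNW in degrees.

1. ∠KWQ = 27°  [△KQW]
2. ∠KWN = 27°  [Q on ray WN]
3. ∠KNW = 65°  [△KNW]

∠KNW = 65°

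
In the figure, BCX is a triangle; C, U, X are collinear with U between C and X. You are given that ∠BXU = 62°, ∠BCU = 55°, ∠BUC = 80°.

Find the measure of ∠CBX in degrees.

∠CBX = 63°

1. ∠BXC = 62°  [U on ray XC]
2. ∠BCX = 55°  [U on ray CX]
3. ∠CBX = 63°  [△BCX]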